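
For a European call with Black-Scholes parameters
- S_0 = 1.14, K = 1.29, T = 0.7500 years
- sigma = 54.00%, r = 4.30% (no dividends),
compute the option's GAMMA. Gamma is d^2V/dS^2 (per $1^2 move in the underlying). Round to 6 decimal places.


Answer: Gamma = 0.747756

Derivation:
d1 = 0.0384601754; d2 = -0.4291935426
phi(d1) = 0.3986473347; exp(-qT) = 1.0000000000; exp(-rT) = 0.9682644857
Gamma = exp(-qT) * phi(d1) / (S * sigma * sqrt(T)) = 1.0000000000 * 0.3986473347 / (1.1400 * 0.5400 * 0.8660254038) = 0.747756


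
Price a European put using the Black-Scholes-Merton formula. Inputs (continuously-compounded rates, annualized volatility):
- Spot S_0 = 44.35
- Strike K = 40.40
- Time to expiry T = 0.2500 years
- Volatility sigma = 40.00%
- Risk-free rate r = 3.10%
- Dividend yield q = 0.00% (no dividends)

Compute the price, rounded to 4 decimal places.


d1 = (ln(S/K) + (r - q + 0.5*sigma^2) * T) / (sigma * sqrt(T)) = 0.60516462
d2 = d1 - sigma * sqrt(T) = 0.40516462
exp(-rT) = 0.99227995; exp(-qT) = 1.00000000
P = K * exp(-rT) * N(-d2) - S_0 * exp(-qT) * N(-d1)
N(-d1) = 0.27253481; N(-d2) = 0.34267826
P = 40.4000 * 0.99227995 * 0.34267826 - 44.3500 * 1.00000000 * 0.27253481 = 1.6504

Answer: Price = 1.6504


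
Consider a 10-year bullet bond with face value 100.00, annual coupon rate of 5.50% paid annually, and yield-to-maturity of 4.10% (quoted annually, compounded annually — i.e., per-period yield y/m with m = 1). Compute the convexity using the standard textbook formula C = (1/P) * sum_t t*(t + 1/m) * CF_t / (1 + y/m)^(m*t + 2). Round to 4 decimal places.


Coupon per period c = face * coupon_rate / m = 5.500000
Periods per year m = 1; per-period yield y/m = 0.041000
Number of cashflows N = 10
Cashflows (t years, CF_t, discount factor 1/(1+y/m)^(m*t), PV):
  t = 1.0000: CF_t = 5.500000, DF = 0.960615, PV = 5.283381
  t = 2.0000: CF_t = 5.500000, DF = 0.922781, PV = 5.075294
  t = 3.0000: CF_t = 5.500000, DF = 0.886437, PV = 4.875403
  t = 4.0000: CF_t = 5.500000, DF = 0.851524, PV = 4.683384
  t = 5.0000: CF_t = 5.500000, DF = 0.817987, PV = 4.498928
  t = 6.0000: CF_t = 5.500000, DF = 0.785770, PV = 4.321737
  t = 7.0000: CF_t = 5.500000, DF = 0.754823, PV = 4.151524
  t = 8.0000: CF_t = 5.500000, DF = 0.725094, PV = 3.988016
  t = 9.0000: CF_t = 5.500000, DF = 0.696536, PV = 3.830947
  t = 10.0000: CF_t = 105.500000, DF = 0.669103, PV = 70.590322
Price P = sum_t PV_t = 111.298936
Convexity numerator sum_t t*(t + 1/m) * CF_t / (1+y/m)^(m*t + 2):
  t = 1.0000: term = 9.750806
  t = 2.0000: term = 28.100304
  t = 3.0000: term = 53.987136
  t = 4.0000: term = 86.434736
  t = 5.0000: term = 124.545729
  t = 6.0000: term = 167.496657
  t = 7.0000: term = 214.533022
  t = 8.0000: term = 264.964622
  t = 9.0000: term = 318.161169
  t = 10.0000: term = 7165.333201
Convexity = (1/P) * sum = 8433.307381 / 111.298936 = 75.771680

Answer: Convexity = 75.7717


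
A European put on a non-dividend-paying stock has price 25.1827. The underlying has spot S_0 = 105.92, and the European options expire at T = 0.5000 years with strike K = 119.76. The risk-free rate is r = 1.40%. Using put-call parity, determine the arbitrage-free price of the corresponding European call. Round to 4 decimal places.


Answer: Call price = 12.1781

Derivation:
Put-call parity: C - P = S_0 * exp(-qT) - K * exp(-rT).
S_0 * exp(-qT) = 105.9200 * 1.00000000 = 105.92000000
K * exp(-rT) = 119.7600 * 0.99302444 = 118.92460729
C = P + S*exp(-qT) - K*exp(-rT)
C = 25.1827 + 105.92000000 - 118.92460729 = 12.1781


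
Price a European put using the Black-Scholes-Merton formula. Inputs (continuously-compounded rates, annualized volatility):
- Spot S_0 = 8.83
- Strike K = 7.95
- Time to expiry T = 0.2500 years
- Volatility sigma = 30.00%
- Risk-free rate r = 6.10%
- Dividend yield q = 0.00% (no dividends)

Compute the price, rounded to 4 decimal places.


d1 = (ln(S/K) + (r - q + 0.5*sigma^2) * T) / (sigma * sqrt(T)) = 0.87655391
d2 = d1 - sigma * sqrt(T) = 0.72655391
exp(-rT) = 0.98486569; exp(-qT) = 1.00000000
P = K * exp(-rT) * N(-d2) - S_0 * exp(-qT) * N(-d1)
N(-d1) = 0.19036449; N(-d2) = 0.23374964
P = 7.9500 * 0.98486569 * 0.23374964 - 8.8300 * 1.00000000 * 0.19036449 = 0.1493

Answer: Price = 0.1493


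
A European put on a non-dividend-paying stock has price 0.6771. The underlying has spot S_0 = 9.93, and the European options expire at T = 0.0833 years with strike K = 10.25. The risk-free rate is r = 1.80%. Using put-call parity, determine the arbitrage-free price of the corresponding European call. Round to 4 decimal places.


Put-call parity: C - P = S_0 * exp(-qT) - K * exp(-rT).
S_0 * exp(-qT) = 9.9300 * 1.00000000 = 9.93000000
K * exp(-rT) = 10.2500 * 0.99850172 = 10.23464267
C = P + S*exp(-qT) - K*exp(-rT)
C = 0.6771 + 9.93000000 - 10.23464267 = 0.3725

Answer: Call price = 0.3725


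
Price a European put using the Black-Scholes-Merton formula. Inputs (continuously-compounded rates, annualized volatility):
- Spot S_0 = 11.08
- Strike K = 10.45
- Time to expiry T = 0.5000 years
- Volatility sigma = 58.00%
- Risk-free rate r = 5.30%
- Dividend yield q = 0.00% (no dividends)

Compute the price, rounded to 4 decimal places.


d1 = (ln(S/K) + (r - q + 0.5*sigma^2) * T) / (sigma * sqrt(T)) = 0.41241321
d2 = d1 - sigma * sqrt(T) = 0.00229128
exp(-rT) = 0.97384804; exp(-qT) = 1.00000000
P = K * exp(-rT) * N(-d2) - S_0 * exp(-qT) * N(-d1)
N(-d1) = 0.34001829; N(-d2) = 0.49908591
P = 10.4500 * 0.97384804 * 0.49908591 - 11.0800 * 1.00000000 * 0.34001829 = 1.3117

Answer: Price = 1.3117


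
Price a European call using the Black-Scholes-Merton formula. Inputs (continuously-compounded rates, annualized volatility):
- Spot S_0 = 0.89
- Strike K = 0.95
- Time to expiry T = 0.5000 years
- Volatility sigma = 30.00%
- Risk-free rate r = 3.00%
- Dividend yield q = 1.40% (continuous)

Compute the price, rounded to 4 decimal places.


d1 = (ln(S/K) + (r - q + 0.5*sigma^2) * T) / (sigma * sqrt(T)) = -0.16376839
d2 = d1 - sigma * sqrt(T) = -0.37590042
exp(-rT) = 0.98511194; exp(-qT) = 0.99302444
C = S_0 * exp(-qT) * N(d1) - K * exp(-rT) * N(d2)
N(d1) = 0.43495674; N(d2) = 0.35349546
C = 0.8900 * 0.99302444 * 0.43495674 - 0.9500 * 0.98511194 * 0.35349546 = 0.0536

Answer: Price = 0.0536


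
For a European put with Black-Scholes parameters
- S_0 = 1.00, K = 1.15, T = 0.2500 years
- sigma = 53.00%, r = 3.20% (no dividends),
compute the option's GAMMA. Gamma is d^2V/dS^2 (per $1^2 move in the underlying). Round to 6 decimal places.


d1 = -0.3647148769; d2 = -0.6297148769
phi(d1) = 0.3732723354; exp(-qT) = 1.0000000000; exp(-rT) = 0.9920319148
Gamma = exp(-qT) * phi(d1) / (S * sigma * sqrt(T)) = 1.0000000000 * 0.3732723354 / (1.0000 * 0.5300 * 0.5000000000) = 1.408575

Answer: Gamma = 1.408575


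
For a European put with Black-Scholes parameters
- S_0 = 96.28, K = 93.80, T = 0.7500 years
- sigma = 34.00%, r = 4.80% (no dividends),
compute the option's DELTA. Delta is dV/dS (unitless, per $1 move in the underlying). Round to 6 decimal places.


d1 = 0.3581125655; d2 = 0.0636639282
phi(d1) = 0.3741640887; exp(-qT) = 1.0000000000; exp(-rT) = 0.9646402935
N(-d1) = 0.3601295380
Delta = -exp(-qT) * N(-d1) = -1.0000000000 * 0.3601295380 = -0.360130

Answer: Delta = -0.360130


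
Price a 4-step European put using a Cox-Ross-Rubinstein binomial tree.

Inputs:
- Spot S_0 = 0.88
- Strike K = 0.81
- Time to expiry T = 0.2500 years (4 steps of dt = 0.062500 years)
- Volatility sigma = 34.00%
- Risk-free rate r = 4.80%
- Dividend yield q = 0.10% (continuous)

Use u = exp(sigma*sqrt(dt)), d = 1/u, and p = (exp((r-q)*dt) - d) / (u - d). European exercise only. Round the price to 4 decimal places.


dt = T/N = 0.062500
u = exp(sigma*sqrt(dt)) = 1.088717; d = 1/u = 0.918512
p = (exp((r-q)*dt) - d) / (u - d) = 0.496047
Discount per step: exp(-r*dt) = 0.997004
Stock lattice S(k, i) with i counting down-moves:
  k=0: S(0,0) = 0.8800
  k=1: S(1,0) = 0.9581; S(1,1) = 0.8083
  k=2: S(2,0) = 1.0431; S(2,1) = 0.8800; S(2,2) = 0.7424
  k=3: S(3,0) = 1.1356; S(3,1) = 0.9581; S(3,2) = 0.8083; S(3,3) = 0.6819
  k=4: S(4,0) = 1.2364; S(4,1) = 1.0431; S(4,2) = 0.8800; S(4,3) = 0.7424; S(4,4) = 0.6264
Terminal payoffs V(N, i) = max(K - S_T, 0):
  V(4,0) = 0.000000; V(4,1) = 0.000000; V(4,2) = 0.000000; V(4,3) = 0.067575; V(4,4) = 0.183642
Backward induction: V(k, i) = exp(-r*dt) * [p * V(k+1, i) + (1-p) * V(k+1, i+1)].
  V(3,0) = exp(-r*dt) * [p*0.000000 + (1-p)*0.000000] = 0.000000
  V(3,1) = exp(-r*dt) * [p*0.000000 + (1-p)*0.000000] = 0.000000
  V(3,2) = exp(-r*dt) * [p*0.000000 + (1-p)*0.067575] = 0.033953
  V(3,3) = exp(-r*dt) * [p*0.067575 + (1-p)*0.183642] = 0.125690
  V(2,0) = exp(-r*dt) * [p*0.000000 + (1-p)*0.000000] = 0.000000
  V(2,1) = exp(-r*dt) * [p*0.000000 + (1-p)*0.033953] = 0.017059
  V(2,2) = exp(-r*dt) * [p*0.033953 + (1-p)*0.125690] = 0.079944
  V(1,0) = exp(-r*dt) * [p*0.000000 + (1-p)*0.017059] = 0.008571
  V(1,1) = exp(-r*dt) * [p*0.017059 + (1-p)*0.079944] = 0.048604
  V(0,0) = exp(-r*dt) * [p*0.008571 + (1-p)*0.048604] = 0.028660

Answer: Price = V(0,0) = 0.0287


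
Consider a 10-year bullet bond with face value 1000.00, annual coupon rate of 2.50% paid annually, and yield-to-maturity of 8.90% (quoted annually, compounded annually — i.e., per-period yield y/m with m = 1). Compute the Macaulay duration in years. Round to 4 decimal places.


Answer: Macaulay duration = 8.5749 years

Derivation:
Coupon per period c = face * coupon_rate / m = 25.000000
Periods per year m = 1; per-period yield y/m = 0.089000
Number of cashflows N = 10
Cashflows (t years, CF_t, discount factor 1/(1+y/m)^(m*t), PV):
  t = 1.0000: CF_t = 25.000000, DF = 0.918274, PV = 22.956841
  t = 2.0000: CF_t = 25.000000, DF = 0.843226, PV = 21.080662
  t = 3.0000: CF_t = 25.000000, DF = 0.774313, PV = 19.357817
  t = 4.0000: CF_t = 25.000000, DF = 0.711031, PV = 17.775773
  t = 5.0000: CF_t = 25.000000, DF = 0.652921, PV = 16.323024
  t = 6.0000: CF_t = 25.000000, DF = 0.599560, PV = 14.989002
  t = 7.0000: CF_t = 25.000000, DF = 0.550560, PV = 13.764006
  t = 8.0000: CF_t = 25.000000, DF = 0.505565, PV = 12.639124
  t = 9.0000: CF_t = 25.000000, DF = 0.464247, PV = 11.606174
  t = 10.0000: CF_t = 1025.000000, DF = 0.426306, PV = 436.963406
Price P = sum_t PV_t = 587.455829
Macaulay numerator sum_t t * PV_t:
  t * PV_t at t = 1.0000: 22.956841
  t * PV_t at t = 2.0000: 42.161324
  t * PV_t at t = 3.0000: 58.073450
  t * PV_t at t = 4.0000: 71.103091
  t * PV_t at t = 5.0000: 81.615118
  t * PV_t at t = 6.0000: 89.934015
  t * PV_t at t = 7.0000: 96.348041
  t * PV_t at t = 8.0000: 101.112991
  t * PV_t at t = 9.0000: 104.455569
  t * PV_t at t = 10.0000: 4369.634058
Macaulay duration D = (sum_t t * PV_t) / P = 5037.394499 / 587.455829 = 8.574933


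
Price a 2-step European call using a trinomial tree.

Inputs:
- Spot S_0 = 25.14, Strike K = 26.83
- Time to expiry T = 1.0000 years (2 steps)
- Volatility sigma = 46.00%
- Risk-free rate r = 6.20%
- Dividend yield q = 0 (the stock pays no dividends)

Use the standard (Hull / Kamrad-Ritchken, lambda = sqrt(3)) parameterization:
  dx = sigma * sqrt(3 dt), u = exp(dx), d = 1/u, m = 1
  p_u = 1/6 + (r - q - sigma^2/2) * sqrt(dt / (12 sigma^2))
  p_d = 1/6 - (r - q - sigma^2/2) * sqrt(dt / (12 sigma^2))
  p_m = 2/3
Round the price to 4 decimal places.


Answer: Price = V(0,0) = 4.2315

Derivation:
dt = T/N = 0.500000; dx = sigma*sqrt(3*dt) = 0.563383
u = exp(dx) = 1.756604; d = 1/u = 0.569280
p_u = 0.147230, p_m = 0.666667, p_d = 0.186103
Discount per step: exp(-r*dt) = 0.969476
Stock lattice S(k, j) with j the centered position index:
  k=0: S(0,+0) = 25.1400
  k=1: S(1,-1) = 14.3117; S(1,+0) = 25.1400; S(1,+1) = 44.1610
  k=2: S(2,-2) = 8.1474; S(2,-1) = 14.3117; S(2,+0) = 25.1400; S(2,+1) = 44.1610; S(2,+2) = 77.5735
Terminal payoffs V(N, j) = max(S_T - K, 0):
  V(2,-2) = 0.000000; V(2,-1) = 0.000000; V(2,+0) = 0.000000; V(2,+1) = 17.331035; V(2,+2) = 50.743470
Backward induction: V(k, j) = exp(-r*dt) * [p_u * V(k+1, j+1) + p_m * V(k+1, j) + p_d * V(k+1, j-1)]
  V(1,-1) = exp(-r*dt) * [p_u*0.000000 + p_m*0.000000 + p_d*0.000000] = 0.000000
  V(1,+0) = exp(-r*dt) * [p_u*17.331035 + p_m*0.000000 + p_d*0.000000] = 2.473769
  V(1,+1) = exp(-r*dt) * [p_u*50.743470 + p_m*17.331035 + p_d*0.000000] = 18.444282
  V(0,+0) = exp(-r*dt) * [p_u*18.444282 + p_m*2.473769 + p_d*0.000000] = 4.231509


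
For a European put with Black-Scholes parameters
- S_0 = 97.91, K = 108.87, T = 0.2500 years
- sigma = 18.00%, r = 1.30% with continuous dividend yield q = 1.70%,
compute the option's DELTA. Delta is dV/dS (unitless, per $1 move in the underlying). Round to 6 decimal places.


Answer: Delta = -0.870203

Derivation:
d1 = -1.1450646725; d2 = -1.2350646725
phi(d1) = 0.2071058870; exp(-qT) = 0.9957590185; exp(-rT) = 0.9967552755
N(-d1) = 0.8739088159
Delta = -exp(-qT) * N(-d1) = -0.9957590185 * 0.8739088159 = -0.870203


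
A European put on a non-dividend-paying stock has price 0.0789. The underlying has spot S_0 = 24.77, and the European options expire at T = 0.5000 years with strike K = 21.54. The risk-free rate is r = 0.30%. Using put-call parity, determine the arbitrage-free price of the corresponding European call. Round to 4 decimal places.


Answer: Call price = 3.3412

Derivation:
Put-call parity: C - P = S_0 * exp(-qT) - K * exp(-rT).
S_0 * exp(-qT) = 24.7700 * 1.00000000 = 24.77000000
K * exp(-rT) = 21.5400 * 0.99850112 = 21.50771422
C = P + S*exp(-qT) - K*exp(-rT)
C = 0.0789 + 24.77000000 - 21.50771422 = 3.3412


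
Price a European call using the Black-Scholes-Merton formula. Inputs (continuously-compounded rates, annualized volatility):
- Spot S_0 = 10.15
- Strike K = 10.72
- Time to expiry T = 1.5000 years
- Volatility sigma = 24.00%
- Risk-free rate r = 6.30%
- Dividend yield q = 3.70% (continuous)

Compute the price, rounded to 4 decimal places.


Answer: Price = 1.0567

Derivation:
d1 = (ln(S/K) + (r - q + 0.5*sigma^2) * T) / (sigma * sqrt(T)) = 0.09376970
d2 = d1 - sigma * sqrt(T) = -0.20016907
exp(-rT) = 0.90982773; exp(-qT) = 0.94601202
C = S_0 * exp(-qT) * N(d1) - K * exp(-rT) * N(d2)
N(d1) = 0.53735395; N(d2) = 0.42067418
C = 10.1500 * 0.94601202 * 0.53735395 - 10.7200 * 0.90982773 * 0.42067418 = 1.0567


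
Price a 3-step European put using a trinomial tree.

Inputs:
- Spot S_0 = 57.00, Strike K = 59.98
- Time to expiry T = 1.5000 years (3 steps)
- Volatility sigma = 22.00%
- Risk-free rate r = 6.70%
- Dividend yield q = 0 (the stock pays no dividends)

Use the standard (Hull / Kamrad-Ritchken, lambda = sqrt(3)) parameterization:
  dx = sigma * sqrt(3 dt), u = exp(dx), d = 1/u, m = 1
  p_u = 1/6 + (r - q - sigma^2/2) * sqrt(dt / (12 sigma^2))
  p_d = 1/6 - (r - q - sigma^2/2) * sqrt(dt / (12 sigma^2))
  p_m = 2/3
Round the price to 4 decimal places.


Answer: Price = V(0,0) = 4.5898

Derivation:
dt = T/N = 0.500000; dx = sigma*sqrt(3*dt) = 0.269444
u = exp(dx) = 1.309236; d = 1/u = 0.763804
p_u = 0.206378, p_m = 0.666667, p_d = 0.126955
Discount per step: exp(-r*dt) = 0.967055
Stock lattice S(k, j) with j the centered position index:
  k=0: S(0,+0) = 57.0000
  k=1: S(1,-1) = 43.5368; S(1,+0) = 57.0000; S(1,+1) = 74.6265
  k=2: S(2,-2) = 33.2536; S(2,-1) = 43.5368; S(2,+0) = 57.0000; S(2,+1) = 74.6265; S(2,+2) = 97.7037
  k=3: S(3,-3) = 25.3993; S(3,-2) = 33.2536; S(3,-1) = 43.5368; S(3,+0) = 57.0000; S(3,+1) = 74.6265; S(3,+2) = 97.7037; S(3,+3) = 127.9172
Terminal payoffs V(N, j) = max(K - S_T, 0):
  V(3,-3) = 34.580750; V(3,-2) = 26.726384; V(3,-1) = 16.443163; V(3,+0) = 2.980000; V(3,+1) = 0.000000; V(3,+2) = 0.000000; V(3,+3) = 0.000000
Backward induction: V(k, j) = exp(-r*dt) * [p_u * V(k+1, j+1) + p_m * V(k+1, j) + p_d * V(k+1, j-1)]
  V(2,-2) = exp(-r*dt) * [p_u*16.443163 + p_m*26.726384 + p_d*34.580750] = 24.757868
  V(2,-1) = exp(-r*dt) * [p_u*2.980000 + p_m*16.443163 + p_d*26.726384] = 14.476977
  V(2,+0) = exp(-r*dt) * [p_u*0.000000 + p_m*2.980000 + p_d*16.443163] = 3.939987
  V(2,+1) = exp(-r*dt) * [p_u*0.000000 + p_m*0.000000 + p_d*2.980000] = 0.365863
  V(2,+2) = exp(-r*dt) * [p_u*0.000000 + p_m*0.000000 + p_d*0.000000] = 0.000000
  V(1,-1) = exp(-r*dt) * [p_u*3.939987 + p_m*14.476977 + p_d*24.757868] = 13.159283
  V(1,+0) = exp(-r*dt) * [p_u*0.365863 + p_m*3.939987 + p_d*14.476977] = 4.390518
  V(1,+1) = exp(-r*dt) * [p_u*0.000000 + p_m*0.365863 + p_d*3.939987] = 0.719596
  V(0,+0) = exp(-r*dt) * [p_u*0.719596 + p_m*4.390518 + p_d*13.159283] = 4.589798


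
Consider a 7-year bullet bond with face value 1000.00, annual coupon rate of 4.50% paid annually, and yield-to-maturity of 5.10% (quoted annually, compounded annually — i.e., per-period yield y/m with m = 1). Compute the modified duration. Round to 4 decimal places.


Coupon per period c = face * coupon_rate / m = 45.000000
Periods per year m = 1; per-period yield y/m = 0.051000
Number of cashflows N = 7
Cashflows (t years, CF_t, discount factor 1/(1+y/m)^(m*t), PV):
  t = 1.0000: CF_t = 45.000000, DF = 0.951475, PV = 42.816365
  t = 2.0000: CF_t = 45.000000, DF = 0.905304, PV = 40.738692
  t = 3.0000: CF_t = 45.000000, DF = 0.861374, PV = 38.761838
  t = 4.0000: CF_t = 45.000000, DF = 0.819576, PV = 36.880912
  t = 5.0000: CF_t = 45.000000, DF = 0.779806, PV = 35.091258
  t = 6.0000: CF_t = 45.000000, DF = 0.741965, PV = 33.388447
  t = 7.0000: CF_t = 1045.000000, DF = 0.705961, PV = 737.729718
Price P = sum_t PV_t = 965.407230
First compute Macaulay numerator sum_t t * PV_t:
  t * PV_t at t = 1.0000: 42.816365
  t * PV_t at t = 2.0000: 81.477384
  t * PV_t at t = 3.0000: 116.285515
  t * PV_t at t = 4.0000: 147.523647
  t * PV_t at t = 5.0000: 175.456288
  t * PV_t at t = 6.0000: 200.330681
  t * PV_t at t = 7.0000: 5164.108023
Macaulay duration D = 5927.997904 / 965.407230 = 6.140412
Modified duration = D / (1 + y/m) = 6.140412 / (1 + 0.051000) = 5.842447

Answer: Modified duration = 5.8424


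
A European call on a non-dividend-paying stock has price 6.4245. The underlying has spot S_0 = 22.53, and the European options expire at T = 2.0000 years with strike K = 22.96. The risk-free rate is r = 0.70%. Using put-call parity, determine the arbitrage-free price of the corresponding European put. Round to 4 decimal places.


Answer: Put price = 6.5353

Derivation:
Put-call parity: C - P = S_0 * exp(-qT) - K * exp(-rT).
S_0 * exp(-qT) = 22.5300 * 1.00000000 = 22.53000000
K * exp(-rT) = 22.9600 * 0.98609754 = 22.64079962
P = C - S*exp(-qT) + K*exp(-rT)
P = 6.4245 - 22.53000000 + 22.64079962 = 6.5353


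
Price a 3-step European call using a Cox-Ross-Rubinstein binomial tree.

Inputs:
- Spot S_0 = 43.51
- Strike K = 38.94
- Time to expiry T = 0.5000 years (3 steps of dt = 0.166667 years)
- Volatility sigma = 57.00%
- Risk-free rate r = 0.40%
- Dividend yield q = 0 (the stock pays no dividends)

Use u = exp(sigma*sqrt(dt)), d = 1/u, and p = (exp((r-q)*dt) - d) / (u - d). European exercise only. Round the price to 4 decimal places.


dt = T/N = 0.166667
u = exp(sigma*sqrt(dt)) = 1.262005; d = 1/u = 0.792390
p = (exp((r-q)*dt) - d) / (u - d) = 0.443506
Discount per step: exp(-r*dt) = 0.999334
Stock lattice S(k, i) with i counting down-moves:
  k=0: S(0,0) = 43.5100
  k=1: S(1,0) = 54.9098; S(1,1) = 34.4769
  k=2: S(2,0) = 69.2965; S(2,1) = 43.5100; S(2,2) = 27.3191
  k=3: S(3,0) = 87.4525; S(3,1) = 54.9098; S(3,2) = 34.4769; S(3,3) = 21.6474
Terminal payoffs V(N, i) = max(S_T - K, 0):
  V(3,0) = 48.512464; V(3,1) = 15.969827; V(3,2) = 0.000000; V(3,3) = 0.000000
Backward induction: V(k, i) = exp(-r*dt) * [p * V(k+1, i) + (1-p) * V(k+1, i+1)].
  V(2,0) = exp(-r*dt) * [p*48.512464 + (1-p)*15.969827] = 30.382413
  V(2,1) = exp(-r*dt) * [p*15.969827 + (1-p)*0.000000] = 7.077990
  V(2,2) = exp(-r*dt) * [p*0.000000 + (1-p)*0.000000] = 0.000000
  V(1,0) = exp(-r*dt) * [p*30.382413 + (1-p)*7.077990] = 17.402032
  V(1,1) = exp(-r*dt) * [p*7.077990 + (1-p)*0.000000] = 3.137038
  V(0,0) = exp(-r*dt) * [p*17.402032 + (1-p)*3.137038] = 9.457338

Answer: Price = V(0,0) = 9.4573


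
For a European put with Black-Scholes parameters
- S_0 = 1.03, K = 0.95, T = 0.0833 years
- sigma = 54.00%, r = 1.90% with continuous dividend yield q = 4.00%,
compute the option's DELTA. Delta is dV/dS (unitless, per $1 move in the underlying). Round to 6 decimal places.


d1 = 0.5854728927; d2 = 0.4296195000
phi(d1) = 0.3361063043; exp(-qT) = 0.9966735450; exp(-rT) = 0.9984185518
N(-d1) = 0.2791148942
Delta = -exp(-qT) * N(-d1) = -0.9966735450 * 0.2791148942 = -0.278186

Answer: Delta = -0.278186


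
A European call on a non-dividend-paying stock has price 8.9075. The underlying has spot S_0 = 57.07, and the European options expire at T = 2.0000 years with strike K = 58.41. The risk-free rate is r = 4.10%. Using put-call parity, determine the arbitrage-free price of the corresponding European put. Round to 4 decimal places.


Put-call parity: C - P = S_0 * exp(-qT) - K * exp(-rT).
S_0 * exp(-qT) = 57.0700 * 1.00000000 = 57.07000000
K * exp(-rT) = 58.4100 * 0.92127196 = 53.81149511
P = C - S*exp(-qT) + K*exp(-rT)
P = 8.9075 - 57.07000000 + 53.81149511 = 5.6490

Answer: Put price = 5.6490


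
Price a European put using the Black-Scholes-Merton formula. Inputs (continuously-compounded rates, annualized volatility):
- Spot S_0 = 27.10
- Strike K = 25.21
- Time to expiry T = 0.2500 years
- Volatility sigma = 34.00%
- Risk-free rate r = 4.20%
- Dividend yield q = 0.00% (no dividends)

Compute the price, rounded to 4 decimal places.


d1 = (ln(S/K) + (r - q + 0.5*sigma^2) * T) / (sigma * sqrt(T)) = 0.57201757
d2 = d1 - sigma * sqrt(T) = 0.40201757
exp(-rT) = 0.98955493; exp(-qT) = 1.00000000
P = K * exp(-rT) * N(-d2) - S_0 * exp(-qT) * N(-d1)
N(-d1) = 0.28365504; N(-d2) = 0.34383555
P = 25.2100 * 0.98955493 * 0.34383555 - 27.1000 * 1.00000000 * 0.28365504 = 0.8905

Answer: Price = 0.8905


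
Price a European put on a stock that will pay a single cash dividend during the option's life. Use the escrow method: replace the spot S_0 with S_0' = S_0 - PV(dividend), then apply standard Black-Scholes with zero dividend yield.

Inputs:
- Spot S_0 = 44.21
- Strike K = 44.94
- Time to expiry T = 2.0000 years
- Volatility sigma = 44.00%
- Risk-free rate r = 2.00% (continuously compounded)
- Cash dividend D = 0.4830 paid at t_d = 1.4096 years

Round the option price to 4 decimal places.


Answer: Price = 10.3378

Derivation:
PV(D) = D * exp(-r * t_d) = 0.4830 * 0.97220169 = 0.46957341
S_0' = S_0 - PV(D) = 44.2100 - 0.46957341 = 43.74042659
d1 = (ln(S_0'/K) + (r + sigma^2/2)*T) / (sigma*sqrt(T)) = 0.33192959
d2 = d1 - sigma*sqrt(T) = -0.29032438
exp(-rT) = 0.96078944
N(-d1) = 0.36997122; N(-d2) = 0.61421596
P = K * exp(-rT) * N(-d2) - S_0' * N(-d1) = 44.9400 * 0.96078944 * 0.61421596 - 43.74042659 * 0.36997122 = 10.3378


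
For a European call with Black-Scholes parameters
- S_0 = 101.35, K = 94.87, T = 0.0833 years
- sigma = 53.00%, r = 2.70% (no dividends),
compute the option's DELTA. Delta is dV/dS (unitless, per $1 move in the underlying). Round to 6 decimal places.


d1 = 0.5231246614; d2 = 0.3701574427
phi(d1) = 0.3479250351; exp(-qT) = 1.0000000000; exp(-rT) = 0.9977534273
N(d1) = 0.6995562476
Delta = exp(-qT) * N(d1) = 1.0000000000 * 0.6995562476 = 0.699556

Answer: Delta = 0.699556


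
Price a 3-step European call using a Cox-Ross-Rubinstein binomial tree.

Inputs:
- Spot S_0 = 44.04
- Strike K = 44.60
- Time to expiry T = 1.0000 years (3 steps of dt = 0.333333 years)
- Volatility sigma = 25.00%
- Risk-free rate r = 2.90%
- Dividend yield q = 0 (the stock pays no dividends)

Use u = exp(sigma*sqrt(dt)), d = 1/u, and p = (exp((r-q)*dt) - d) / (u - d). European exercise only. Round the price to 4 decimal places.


Answer: Price = V(0,0) = 5.0634

Derivation:
dt = T/N = 0.333333
u = exp(sigma*sqrt(dt)) = 1.155274; d = 1/u = 0.865596
p = (exp((r-q)*dt) - d) / (u - d) = 0.497510
Discount per step: exp(-r*dt) = 0.990380
Stock lattice S(k, i) with i counting down-moves:
  k=0: S(0,0) = 44.0400
  k=1: S(1,0) = 50.8783; S(1,1) = 38.1208
  k=2: S(2,0) = 58.7783; S(2,1) = 44.0400; S(2,2) = 32.9972
  k=3: S(3,0) = 67.9051; S(3,1) = 50.8783; S(3,2) = 38.1208; S(3,3) = 28.5622
Terminal payoffs V(N, i) = max(S_T - K, 0):
  V(3,0) = 23.305091; V(3,1) = 6.278268; V(3,2) = 0.000000; V(3,3) = 0.000000
Backward induction: V(k, i) = exp(-r*dt) * [p * V(k+1, i) + (1-p) * V(k+1, i+1)].
  V(2,0) = exp(-r*dt) * [p*23.305091 + (1-p)*6.278268] = 14.607398
  V(2,1) = exp(-r*dt) * [p*6.278268 + (1-p)*0.000000] = 3.093454
  V(2,2) = exp(-r*dt) * [p*0.000000 + (1-p)*0.000000] = 0.000000
  V(1,0) = exp(-r*dt) * [p*14.607398 + (1-p)*3.093454] = 8.736893
  V(1,1) = exp(-r*dt) * [p*3.093454 + (1-p)*0.000000] = 1.524220
  V(0,0) = exp(-r*dt) * [p*8.736893 + (1-p)*1.524220] = 5.063415


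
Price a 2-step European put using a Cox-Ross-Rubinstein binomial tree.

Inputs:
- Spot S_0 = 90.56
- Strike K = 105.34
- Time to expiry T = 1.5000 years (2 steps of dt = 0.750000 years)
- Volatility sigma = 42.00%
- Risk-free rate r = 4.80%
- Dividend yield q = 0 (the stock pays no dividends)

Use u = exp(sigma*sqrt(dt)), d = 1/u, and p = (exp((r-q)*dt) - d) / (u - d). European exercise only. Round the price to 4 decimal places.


dt = T/N = 0.750000
u = exp(sigma*sqrt(dt)) = 1.438687; d = 1/u = 0.695078
p = (exp((r-q)*dt) - d) / (u - d) = 0.459351
Discount per step: exp(-r*dt) = 0.964640
Stock lattice S(k, i) with i counting down-moves:
  k=0: S(0,0) = 90.5600
  k=1: S(1,0) = 130.2875; S(1,1) = 62.9463
  k=2: S(2,0) = 187.4428; S(2,1) = 90.5600; S(2,2) = 43.7526
Terminal payoffs V(N, i) = max(K - S_T, 0):
  V(2,0) = 0.000000; V(2,1) = 14.780000; V(2,2) = 61.587390
Backward induction: V(k, i) = exp(-r*dt) * [p * V(k+1, i) + (1-p) * V(k+1, i+1)].
  V(1,0) = exp(-r*dt) * [p*0.000000 + (1-p)*14.780000] = 7.708235
  V(1,1) = exp(-r*dt) * [p*14.780000 + (1-p)*61.587390] = 38.668911
  V(0,0) = exp(-r*dt) * [p*7.708235 + (1-p)*38.668911] = 23.582641

Answer: Price = V(0,0) = 23.5826


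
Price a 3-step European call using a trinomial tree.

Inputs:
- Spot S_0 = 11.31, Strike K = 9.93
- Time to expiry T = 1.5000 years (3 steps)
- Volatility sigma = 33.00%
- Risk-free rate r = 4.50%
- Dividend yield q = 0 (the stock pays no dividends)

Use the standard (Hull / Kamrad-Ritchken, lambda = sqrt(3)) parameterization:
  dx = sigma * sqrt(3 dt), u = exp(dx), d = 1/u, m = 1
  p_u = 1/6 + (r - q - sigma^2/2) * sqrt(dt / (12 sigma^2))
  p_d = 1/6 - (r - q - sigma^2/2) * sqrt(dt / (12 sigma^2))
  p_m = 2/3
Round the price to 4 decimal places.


dt = T/N = 0.500000; dx = sigma*sqrt(3*dt) = 0.404166
u = exp(dx) = 1.498052; d = 1/u = 0.667533
p_u = 0.160821, p_m = 0.666667, p_d = 0.172512
Discount per step: exp(-r*dt) = 0.977751
Stock lattice S(k, j) with j the centered position index:
  k=0: S(0,+0) = 11.3100
  k=1: S(1,-1) = 7.5498; S(1,+0) = 11.3100; S(1,+1) = 16.9430
  k=2: S(2,-2) = 5.0397; S(2,-1) = 7.5498; S(2,+0) = 11.3100; S(2,+1) = 16.9430; S(2,+2) = 25.3815
  k=3: S(3,-3) = 3.3642; S(3,-2) = 5.0397; S(3,-1) = 7.5498; S(3,+0) = 11.3100; S(3,+1) = 16.9430; S(3,+2) = 25.3815; S(3,+3) = 38.0228
Terminal payoffs V(N, j) = max(S_T - K, 0):
  V(3,-3) = 0.000000; V(3,-2) = 0.000000; V(3,-1) = 0.000000; V(3,+0) = 1.380000; V(3,+1) = 7.012972; V(3,+2) = 15.451458; V(3,+3) = 28.092752
Backward induction: V(k, j) = exp(-r*dt) * [p_u * V(k+1, j+1) + p_m * V(k+1, j) + p_d * V(k+1, j-1)]
  V(2,-2) = exp(-r*dt) * [p_u*0.000000 + p_m*0.000000 + p_d*0.000000] = 0.000000
  V(2,-1) = exp(-r*dt) * [p_u*1.380000 + p_m*0.000000 + p_d*0.000000] = 0.216996
  V(2,+0) = exp(-r*dt) * [p_u*7.012972 + p_m*1.380000 + p_d*0.000000] = 2.002273
  V(2,+1) = exp(-r*dt) * [p_u*15.451458 + p_m*7.012972 + p_d*1.380000] = 7.233701
  V(2,+2) = exp(-r*dt) * [p_u*28.092752 + p_m*15.451458 + p_d*7.012972] = 15.672088
  V(1,-1) = exp(-r*dt) * [p_u*2.002273 + p_m*0.216996 + p_d*0.000000] = 0.456289
  V(1,+0) = exp(-r*dt) * [p_u*7.233701 + p_m*2.002273 + p_d*0.216996] = 2.479202
  V(1,+1) = exp(-r*dt) * [p_u*15.672088 + p_m*7.233701 + p_d*2.002273] = 7.517234
  V(0,+0) = exp(-r*dt) * [p_u*7.517234 + p_m*2.479202 + p_d*0.456289] = 2.875027

Answer: Price = V(0,0) = 2.8750


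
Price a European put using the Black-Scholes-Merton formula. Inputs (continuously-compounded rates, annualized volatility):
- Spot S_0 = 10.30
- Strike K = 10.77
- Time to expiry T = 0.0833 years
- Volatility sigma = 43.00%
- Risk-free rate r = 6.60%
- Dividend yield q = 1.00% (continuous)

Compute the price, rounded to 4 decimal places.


d1 = (ln(S/K) + (r - q + 0.5*sigma^2) * T) / (sigma * sqrt(T)) = -0.25989756
d2 = d1 - sigma * sqrt(T) = -0.38400304
exp(-rT) = 0.99451729; exp(-qT) = 0.99916735
P = K * exp(-rT) * N(-d2) - S_0 * exp(-qT) * N(-d1)
N(-d1) = 0.60252860; N(-d2) = 0.64951190
P = 10.7700 * 0.99451729 * 0.64951190 - 10.3000 * 0.99916735 * 0.60252860 = 0.7560

Answer: Price = 0.7560


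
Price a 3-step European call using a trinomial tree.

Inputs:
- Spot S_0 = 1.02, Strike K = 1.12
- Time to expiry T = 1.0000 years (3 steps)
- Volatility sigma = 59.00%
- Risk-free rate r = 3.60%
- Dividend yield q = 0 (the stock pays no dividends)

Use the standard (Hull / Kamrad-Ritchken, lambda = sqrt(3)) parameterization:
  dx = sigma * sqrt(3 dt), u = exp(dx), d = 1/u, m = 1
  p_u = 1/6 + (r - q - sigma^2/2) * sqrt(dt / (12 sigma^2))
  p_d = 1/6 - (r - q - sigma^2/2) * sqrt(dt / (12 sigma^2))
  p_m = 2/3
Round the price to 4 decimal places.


dt = T/N = 0.333333; dx = sigma*sqrt(3*dt) = 0.590000
u = exp(dx) = 1.803988; d = 1/u = 0.554327
p_u = 0.127669, p_m = 0.666667, p_d = 0.205664
Discount per step: exp(-r*dt) = 0.988072
Stock lattice S(k, j) with j the centered position index:
  k=0: S(0,+0) = 1.0200
  k=1: S(1,-1) = 0.5654; S(1,+0) = 1.0200; S(1,+1) = 1.8401
  k=2: S(2,-2) = 0.3134; S(2,-1) = 0.5654; S(2,+0) = 1.0200; S(2,+1) = 1.8401; S(2,+2) = 3.3195
  k=3: S(3,-3) = 0.1737; S(3,-2) = 0.3134; S(3,-1) = 0.5654; S(3,+0) = 1.0200; S(3,+1) = 1.8401; S(3,+2) = 3.3195; S(3,+3) = 5.9883
Terminal payoffs V(N, j) = max(S_T - K, 0):
  V(3,-3) = 0.000000; V(3,-2) = 0.000000; V(3,-1) = 0.000000; V(3,+0) = 0.000000; V(3,+1) = 0.720068; V(3,+2) = 2.199462; V(3,+3) = 4.868270
Backward induction: V(k, j) = exp(-r*dt) * [p_u * V(k+1, j+1) + p_m * V(k+1, j) + p_d * V(k+1, j-1)]
  V(2,-2) = exp(-r*dt) * [p_u*0.000000 + p_m*0.000000 + p_d*0.000000] = 0.000000
  V(2,-1) = exp(-r*dt) * [p_u*0.000000 + p_m*0.000000 + p_d*0.000000] = 0.000000
  V(2,+0) = exp(-r*dt) * [p_u*0.720068 + p_m*0.000000 + p_d*0.000000] = 0.090834
  V(2,+1) = exp(-r*dt) * [p_u*2.199462 + p_m*0.720068 + p_d*0.000000] = 0.751774
  V(2,+2) = exp(-r*dt) * [p_u*4.868270 + p_m*2.199462 + p_d*0.720068] = 2.209259
  V(1,-1) = exp(-r*dt) * [p_u*0.090834 + p_m*0.000000 + p_d*0.000000] = 0.011458
  V(1,+0) = exp(-r*dt) * [p_u*0.751774 + p_m*0.090834 + p_d*0.000000] = 0.154668
  V(1,+1) = exp(-r*dt) * [p_u*2.209259 + p_m*0.751774 + p_d*0.090834] = 0.792353
  V(0,+0) = exp(-r*dt) * [p_u*0.792353 + p_m*0.154668 + p_d*0.011458] = 0.204163

Answer: Price = V(0,0) = 0.2042


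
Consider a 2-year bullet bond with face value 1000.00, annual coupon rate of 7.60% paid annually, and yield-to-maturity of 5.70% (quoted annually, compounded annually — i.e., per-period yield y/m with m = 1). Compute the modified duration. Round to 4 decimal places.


Answer: Modified duration = 1.8264

Derivation:
Coupon per period c = face * coupon_rate / m = 76.000000
Periods per year m = 1; per-period yield y/m = 0.057000
Number of cashflows N = 2
Cashflows (t years, CF_t, discount factor 1/(1+y/m)^(m*t), PV):
  t = 1.0000: CF_t = 76.000000, DF = 0.946074, PV = 71.901608
  t = 2.0000: CF_t = 1076.000000, DF = 0.895056, PV = 963.079851
Price P = sum_t PV_t = 1034.981459
First compute Macaulay numerator sum_t t * PV_t:
  t * PV_t at t = 1.0000: 71.901608
  t * PV_t at t = 2.0000: 1926.159701
Macaulay duration D = 1998.061310 / 1034.981459 = 1.930529
Modified duration = D / (1 + y/m) = 1.930529 / (1 + 0.057000) = 1.826423


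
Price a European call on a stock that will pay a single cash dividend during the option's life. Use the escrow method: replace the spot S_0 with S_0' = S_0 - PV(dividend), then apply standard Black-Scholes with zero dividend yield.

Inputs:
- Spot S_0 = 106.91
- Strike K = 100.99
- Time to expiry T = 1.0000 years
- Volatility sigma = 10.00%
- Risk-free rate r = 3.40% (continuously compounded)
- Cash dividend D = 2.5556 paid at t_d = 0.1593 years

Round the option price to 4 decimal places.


Answer: Price = 8.2724

Derivation:
PV(D) = D * exp(-r * t_d) = 2.5556 * 0.99459844 = 2.54179578
S_0' = S_0 - PV(D) = 106.9100 - 2.54179578 = 104.36820422
d1 = (ln(S_0'/K) + (r + sigma^2/2)*T) / (sigma*sqrt(T)) = 0.71903570
d2 = d1 - sigma*sqrt(T) = 0.61903570
exp(-rT) = 0.96657150
N(d1) = 0.76394054; N(d2) = 0.73205358
C = S_0' * N(d1) - K * exp(-rT) * N(d2) = 104.36820422 * 0.76394054 - 100.9900 * 0.96657150 * 0.73205358 = 8.2724


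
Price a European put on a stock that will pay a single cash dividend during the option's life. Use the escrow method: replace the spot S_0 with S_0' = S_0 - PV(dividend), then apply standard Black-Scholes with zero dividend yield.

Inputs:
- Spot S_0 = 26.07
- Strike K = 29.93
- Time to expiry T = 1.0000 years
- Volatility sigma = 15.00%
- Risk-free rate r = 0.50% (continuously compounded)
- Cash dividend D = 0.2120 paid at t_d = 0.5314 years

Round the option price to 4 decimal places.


Answer: Price = 4.3087

Derivation:
PV(D) = D * exp(-r * t_d) = 0.2120 * 0.99734653 = 0.21143746
S_0' = S_0 - PV(D) = 26.0700 - 0.21143746 = 25.85856254
d1 = (ln(S_0'/K) + (r + sigma^2/2)*T) / (sigma*sqrt(T)) = -0.86646358
d2 = d1 - sigma*sqrt(T) = -1.01646358
exp(-rT) = 0.99501248
N(-d1) = 0.80688200; N(-d2) = 0.84529566
P = K * exp(-rT) * N(-d2) - S_0' * N(-d1) = 29.9300 * 0.99501248 * 0.84529566 - 25.85856254 * 0.80688200 = 4.3087


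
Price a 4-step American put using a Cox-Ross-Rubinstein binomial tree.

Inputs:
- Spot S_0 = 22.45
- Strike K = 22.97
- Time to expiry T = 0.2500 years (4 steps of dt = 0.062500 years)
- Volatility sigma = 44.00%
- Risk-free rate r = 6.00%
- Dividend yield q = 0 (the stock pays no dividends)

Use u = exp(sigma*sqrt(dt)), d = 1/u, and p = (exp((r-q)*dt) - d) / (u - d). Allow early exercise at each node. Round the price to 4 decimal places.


dt = T/N = 0.062500
u = exp(sigma*sqrt(dt)) = 1.116278; d = 1/u = 0.895834
p = (exp((r-q)*dt) - d) / (u - d) = 0.489571
Discount per step: exp(-r*dt) = 0.996257
Stock lattice S(k, i) with i counting down-moves:
  k=0: S(0,0) = 22.4500
  k=1: S(1,0) = 25.0604; S(1,1) = 20.1115
  k=2: S(2,0) = 27.9744; S(2,1) = 22.4500; S(2,2) = 18.0165
  k=3: S(3,0) = 31.2272; S(3,1) = 25.0604; S(3,2) = 20.1115; S(3,3) = 16.1398
  k=4: S(4,0) = 34.8583; S(4,1) = 27.9744; S(4,2) = 22.4500; S(4,3) = 18.0165; S(4,4) = 14.4586
Terminal payoffs V(N, i) = max(K - S_T, 0):
  V(4,0) = 0.000000; V(4,1) = 0.000000; V(4,2) = 0.520000; V(4,3) = 4.953453; V(4,4) = 8.511382
Backward induction: V(k, i) = exp(-r*dt) * [p * V(k+1, i) + (1-p) * V(k+1, i+1)]; then take max(V_cont, immediate exercise) for American.
  V(3,0) = exp(-r*dt) * [p*0.000000 + (1-p)*0.000000] = 0.000000; exercise = 0.000000; V(3,0) = max -> 0.000000
  V(3,1) = exp(-r*dt) * [p*0.000000 + (1-p)*0.520000] = 0.264430; exercise = 0.000000; V(3,1) = max -> 0.264430
  V(3,2) = exp(-r*dt) * [p*0.520000 + (1-p)*4.953453] = 2.772547; exercise = 2.858524; V(3,2) = max -> 2.858524
  V(3,3) = exp(-r*dt) * [p*4.953453 + (1-p)*8.511382] = 6.744186; exercise = 6.830162; V(3,3) = max -> 6.830162
  V(2,0) = exp(-r*dt) * [p*0.000000 + (1-p)*0.264430] = 0.134467; exercise = 0.000000; V(2,0) = max -> 0.134467
  V(2,1) = exp(-r*dt) * [p*0.264430 + (1-p)*2.858524] = 1.582585; exercise = 0.520000; V(2,1) = max -> 1.582585
  V(2,2) = exp(-r*dt) * [p*2.858524 + (1-p)*6.830162] = 4.867477; exercise = 4.953453; V(2,2) = max -> 4.953453
  V(1,0) = exp(-r*dt) * [p*0.134467 + (1-p)*1.582585] = 0.870359; exercise = 0.000000; V(1,0) = max -> 0.870359
  V(1,1) = exp(-r*dt) * [p*1.582585 + (1-p)*4.953453] = 3.290811; exercise = 2.858524; V(1,1) = max -> 3.290811
  V(0,0) = exp(-r*dt) * [p*0.870359 + (1-p)*3.290811] = 2.097947; exercise = 0.520000; V(0,0) = max -> 2.097947

Answer: Price = V(0,0) = 2.0979


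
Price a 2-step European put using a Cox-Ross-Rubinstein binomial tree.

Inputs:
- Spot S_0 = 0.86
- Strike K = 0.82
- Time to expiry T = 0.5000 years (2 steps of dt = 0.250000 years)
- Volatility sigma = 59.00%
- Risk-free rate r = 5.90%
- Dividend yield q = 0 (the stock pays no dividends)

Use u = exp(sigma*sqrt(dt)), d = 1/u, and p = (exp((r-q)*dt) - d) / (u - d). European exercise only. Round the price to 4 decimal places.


Answer: Price = V(0,0) = 0.1002

Derivation:
dt = T/N = 0.250000
u = exp(sigma*sqrt(dt)) = 1.343126; d = 1/u = 0.744532
p = (exp((r-q)*dt) - d) / (u - d) = 0.451604
Discount per step: exp(-r*dt) = 0.985358
Stock lattice S(k, i) with i counting down-moves:
  k=0: S(0,0) = 0.8600
  k=1: S(1,0) = 1.1551; S(1,1) = 0.6403
  k=2: S(2,0) = 1.5514; S(2,1) = 0.8600; S(2,2) = 0.4767
Terminal payoffs V(N, i) = max(K - S_T, 0):
  V(2,0) = 0.000000; V(2,1) = 0.000000; V(2,2) = 0.343279
Backward induction: V(k, i) = exp(-r*dt) * [p * V(k+1, i) + (1-p) * V(k+1, i+1)].
  V(1,0) = exp(-r*dt) * [p*0.000000 + (1-p)*0.000000] = 0.000000
  V(1,1) = exp(-r*dt) * [p*0.000000 + (1-p)*0.343279] = 0.185496
  V(0,0) = exp(-r*dt) * [p*0.000000 + (1-p)*0.185496] = 0.100236


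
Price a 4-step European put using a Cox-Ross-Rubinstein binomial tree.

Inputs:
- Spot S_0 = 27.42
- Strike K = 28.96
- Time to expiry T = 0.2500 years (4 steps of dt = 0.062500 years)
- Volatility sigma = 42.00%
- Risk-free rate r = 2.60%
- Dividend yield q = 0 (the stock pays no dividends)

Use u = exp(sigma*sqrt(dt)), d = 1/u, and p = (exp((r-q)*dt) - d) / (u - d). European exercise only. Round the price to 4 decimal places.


Answer: Price = V(0,0) = 3.1541

Derivation:
dt = T/N = 0.062500
u = exp(sigma*sqrt(dt)) = 1.110711; d = 1/u = 0.900325
p = (exp((r-q)*dt) - d) / (u - d) = 0.481504
Discount per step: exp(-r*dt) = 0.998376
Stock lattice S(k, i) with i counting down-moves:
  k=0: S(0,0) = 27.4200
  k=1: S(1,0) = 30.4557; S(1,1) = 24.6869
  k=2: S(2,0) = 33.8275; S(2,1) = 27.4200; S(2,2) = 22.2262
  k=3: S(3,0) = 37.5725; S(3,1) = 30.4557; S(3,2) = 24.6869; S(3,3) = 20.0108
  k=4: S(4,0) = 41.7322; S(4,1) = 33.8275; S(4,2) = 27.4200; S(4,3) = 22.2262; S(4,4) = 18.0162
Terminal payoffs V(N, i) = max(K - S_T, 0):
  V(4,0) = 0.000000; V(4,1) = 0.000000; V(4,2) = 1.540000; V(4,3) = 6.733780; V(4,4) = 10.943776
Backward induction: V(k, i) = exp(-r*dt) * [p * V(k+1, i) + (1-p) * V(k+1, i+1)].
  V(3,0) = exp(-r*dt) * [p*0.000000 + (1-p)*0.000000] = 0.000000
  V(3,1) = exp(-r*dt) * [p*0.000000 + (1-p)*1.540000] = 0.797187
  V(3,2) = exp(-r*dt) * [p*1.540000 + (1-p)*6.733780] = 4.226080
  V(3,3) = exp(-r*dt) * [p*6.733780 + (1-p)*10.943776] = 8.902167
  V(2,0) = exp(-r*dt) * [p*0.000000 + (1-p)*0.797187] = 0.412667
  V(2,1) = exp(-r*dt) * [p*0.797187 + (1-p)*4.226080] = 2.570872
  V(2,2) = exp(-r*dt) * [p*4.226080 + (1-p)*8.902167] = 6.639813
  V(1,0) = exp(-r*dt) * [p*0.412667 + (1-p)*2.570872] = 1.529200
  V(1,1) = exp(-r*dt) * [p*2.570872 + (1-p)*6.639813] = 4.673001
  V(0,0) = exp(-r*dt) * [p*1.529200 + (1-p)*4.673001] = 3.154118


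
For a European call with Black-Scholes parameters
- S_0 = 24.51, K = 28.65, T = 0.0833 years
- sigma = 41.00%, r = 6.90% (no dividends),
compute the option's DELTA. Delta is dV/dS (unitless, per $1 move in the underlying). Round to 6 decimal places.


Answer: Delta = 0.112912

Derivation:
d1 = -1.2111838744; d2 = -1.3295170058
phi(d1) = 0.1915853798; exp(-qT) = 1.0000000000; exp(-rT) = 0.9942687864
N(d1) = 0.1129124708
Delta = exp(-qT) * N(d1) = 1.0000000000 * 0.1129124708 = 0.112912


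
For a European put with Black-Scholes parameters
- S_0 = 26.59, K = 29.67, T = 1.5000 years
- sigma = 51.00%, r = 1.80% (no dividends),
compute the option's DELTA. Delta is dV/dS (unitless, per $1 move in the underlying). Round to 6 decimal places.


Answer: Delta = -0.428550

Derivation:
d1 = 0.1800675479; d2 = -0.4445523365
phi(d1) = 0.3925267096; exp(-qT) = 1.0000000000; exp(-rT) = 0.9733612415
N(-d1) = 0.4285497696
Delta = -exp(-qT) * N(-d1) = -1.0000000000 * 0.4285497696 = -0.428550


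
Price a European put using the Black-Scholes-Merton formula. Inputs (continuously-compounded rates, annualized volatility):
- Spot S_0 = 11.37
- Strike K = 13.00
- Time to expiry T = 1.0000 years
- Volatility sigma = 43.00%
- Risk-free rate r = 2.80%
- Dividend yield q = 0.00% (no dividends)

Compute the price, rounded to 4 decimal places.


Answer: Price = 2.7400

Derivation:
d1 = (ln(S/K) + (r - q + 0.5*sigma^2) * T) / (sigma * sqrt(T)) = -0.03144430
d2 = d1 - sigma * sqrt(T) = -0.46144430
exp(-rT) = 0.97238837; exp(-qT) = 1.00000000
P = K * exp(-rT) * N(-d2) - S_0 * exp(-qT) * N(-d1)
N(-d1) = 0.51254239; N(-d2) = 0.67776006
P = 13.0000 * 0.97238837 * 0.67776006 - 11.3700 * 1.00000000 * 0.51254239 = 2.7400
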